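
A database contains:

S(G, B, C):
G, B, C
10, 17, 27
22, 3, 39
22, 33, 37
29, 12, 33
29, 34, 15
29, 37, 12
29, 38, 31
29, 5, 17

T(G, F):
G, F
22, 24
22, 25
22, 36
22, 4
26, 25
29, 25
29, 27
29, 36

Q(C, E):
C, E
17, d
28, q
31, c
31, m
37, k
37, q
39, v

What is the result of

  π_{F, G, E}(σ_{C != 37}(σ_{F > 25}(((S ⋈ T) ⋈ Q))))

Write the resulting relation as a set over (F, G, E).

{(27, 29, c), (27, 29, d), (27, 29, m), (36, 22, v), (36, 29, c), (36, 29, d), (36, 29, m)}

Joining S and T on G yields {(22, 3, 39, 24), (22, 3, 39, 25), (22, 3, 39, 36), (22, 3, 39, 4), (22, 33, 37, 24), (22, 33, 37, 25), (22, 33, 37, 36), (22, 33, 37, 4), (29, 12, 33, 25), (29, 12, 33, 27), (29, 12, 33, 36), (29, 34, 15, 25), (29, 34, 15, 27), (29, 34, 15, 36), (29, 37, 12, 25), (29, 37, 12, 27), (29, 37, 12, 36), (29, 38, 31, 25), (29, 38, 31, 27), (29, 38, 31, 36), (29, 5, 17, 25), (29, 5, 17, 27), (29, 5, 17, 36)}.
Joining (S ⋈ T) and Q on C yields {(22, 3, 39, 24, v), (22, 3, 39, 25, v), (22, 3, 39, 36, v), (22, 3, 39, 4, v), (22, 33, 37, 24, k), (22, 33, 37, 24, q), (22, 33, 37, 25, k), (22, 33, 37, 25, q), (22, 33, 37, 36, k), (22, 33, 37, 36, q), (22, 33, 37, 4, k), (22, 33, 37, 4, q), (29, 38, 31, 25, c), (29, 38, 31, 25, m), (29, 38, 31, 27, c), (29, 38, 31, 27, m), (29, 38, 31, 36, c), (29, 38, 31, 36, m), (29, 5, 17, 25, d), (29, 5, 17, 27, d), (29, 5, 17, 36, d)}.
Selection F > 25: {(22, 3, 39, 36, v), (22, 33, 37, 36, k), (22, 33, 37, 36, q), (29, 38, 31, 27, c), (29, 38, 31, 27, m), (29, 38, 31, 36, c), (29, 38, 31, 36, m), (29, 5, 17, 27, d), (29, 5, 17, 36, d)}
Selection C != 37: {(22, 3, 39, 36, v), (29, 38, 31, 27, c), (29, 38, 31, 27, m), (29, 38, 31, 36, c), (29, 38, 31, 36, m), (29, 5, 17, 27, d), (29, 5, 17, 36, d)}
π[F, G, E]: project onto (F, G, E) → {(27, 29, c), (27, 29, d), (27, 29, m), (36, 22, v), (36, 29, c), (36, 29, d), (36, 29, m)}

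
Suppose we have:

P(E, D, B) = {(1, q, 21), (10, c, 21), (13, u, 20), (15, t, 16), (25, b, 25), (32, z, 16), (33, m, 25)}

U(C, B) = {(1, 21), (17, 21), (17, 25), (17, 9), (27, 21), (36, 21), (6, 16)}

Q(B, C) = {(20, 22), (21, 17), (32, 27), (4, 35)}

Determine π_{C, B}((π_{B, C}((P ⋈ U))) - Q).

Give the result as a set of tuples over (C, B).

{(1, 21), (17, 25), (27, 21), (36, 21), (6, 16)}

Joining P and U on B yields {(1, q, 21, 1), (1, q, 21, 17), (1, q, 21, 27), (1, q, 21, 36), (10, c, 21, 1), (10, c, 21, 17), (10, c, 21, 27), (10, c, 21, 36), (15, t, 16, 6), (25, b, 25, 17), (32, z, 16, 6), (33, m, 25, 17)}.
Keep only column(s) B, C (6 duplicate(s) eliminated): {(16, 6), (21, 1), (21, 17), (21, 27), (21, 36), (25, 17)}
Set difference of the two operands is {(16, 6), (21, 1), (21, 27), (21, 36), (25, 17)}.
Keep only column(s) C, B: {(1, 21), (17, 25), (27, 21), (36, 21), (6, 16)}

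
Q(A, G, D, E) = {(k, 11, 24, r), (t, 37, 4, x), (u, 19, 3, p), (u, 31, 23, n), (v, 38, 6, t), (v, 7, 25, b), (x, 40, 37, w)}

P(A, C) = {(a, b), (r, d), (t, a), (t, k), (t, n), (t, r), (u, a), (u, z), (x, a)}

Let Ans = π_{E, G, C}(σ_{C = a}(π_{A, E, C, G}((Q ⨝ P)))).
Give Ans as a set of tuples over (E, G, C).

{(n, 31, a), (p, 19, a), (w, 40, a), (x, 37, a)}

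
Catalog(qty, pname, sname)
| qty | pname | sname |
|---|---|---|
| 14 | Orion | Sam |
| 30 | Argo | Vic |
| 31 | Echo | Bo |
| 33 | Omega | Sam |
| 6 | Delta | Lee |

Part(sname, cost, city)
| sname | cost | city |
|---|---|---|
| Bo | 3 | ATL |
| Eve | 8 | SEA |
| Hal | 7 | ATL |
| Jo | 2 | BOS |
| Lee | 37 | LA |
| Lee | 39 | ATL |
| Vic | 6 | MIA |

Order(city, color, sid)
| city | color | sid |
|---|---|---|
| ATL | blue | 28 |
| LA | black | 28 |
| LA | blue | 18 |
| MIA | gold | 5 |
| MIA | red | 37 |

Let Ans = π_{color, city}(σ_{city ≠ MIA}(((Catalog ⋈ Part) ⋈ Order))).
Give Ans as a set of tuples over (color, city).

{(black, LA), (blue, ATL), (blue, LA)}

Catalog ⋈ Part (natural join on sname): {(30, Argo, Vic, 6, MIA), (31, Echo, Bo, 3, ATL), (6, Delta, Lee, 37, LA), (6, Delta, Lee, 39, ATL)}
(Catalog ⋈ Part) ⋈ Order (natural join on city): {(30, Argo, Vic, 6, MIA, gold, 5), (30, Argo, Vic, 6, MIA, red, 37), (31, Echo, Bo, 3, ATL, blue, 28), (6, Delta, Lee, 37, LA, black, 28), (6, Delta, Lee, 37, LA, blue, 18), (6, Delta, Lee, 39, ATL, blue, 28)}
Apply σ_{city ≠ MIA}; surviving tuples: {(31, Echo, Bo, 3, ATL, blue, 28), (6, Delta, Lee, 37, LA, black, 28), (6, Delta, Lee, 37, LA, blue, 18), (6, Delta, Lee, 39, ATL, blue, 28)}
π_{color, city} gives {(black, LA), (blue, ATL), (blue, LA)} (1 duplicate(s) eliminated).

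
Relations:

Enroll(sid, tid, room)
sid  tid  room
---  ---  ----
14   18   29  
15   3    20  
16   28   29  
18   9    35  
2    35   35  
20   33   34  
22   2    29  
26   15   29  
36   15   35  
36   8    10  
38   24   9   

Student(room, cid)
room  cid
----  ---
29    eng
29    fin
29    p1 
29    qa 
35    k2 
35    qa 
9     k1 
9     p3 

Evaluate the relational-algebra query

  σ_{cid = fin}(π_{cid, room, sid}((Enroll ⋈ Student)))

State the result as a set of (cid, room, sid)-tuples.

{(fin, 29, 14), (fin, 29, 16), (fin, 29, 22), (fin, 29, 26)}

Natural join on room: {(14, 18, 29, eng), (14, 18, 29, fin), (14, 18, 29, p1), (14, 18, 29, qa), (16, 28, 29, eng), (16, 28, 29, fin), (16, 28, 29, p1), (16, 28, 29, qa), (18, 9, 35, k2), (18, 9, 35, qa), (2, 35, 35, k2), (2, 35, 35, qa), (22, 2, 29, eng), (22, 2, 29, fin), (22, 2, 29, p1), (22, 2, 29, qa), (26, 15, 29, eng), (26, 15, 29, fin), (26, 15, 29, p1), (26, 15, 29, qa), (36, 15, 35, k2), (36, 15, 35, qa), (38, 24, 9, k1), (38, 24, 9, p3)}
Projecting to cid, room, sid: {(eng, 29, 14), (eng, 29, 16), (eng, 29, 22), (eng, 29, 26), (fin, 29, 14), (fin, 29, 16), (fin, 29, 22), (fin, 29, 26), (k1, 9, 38), (k2, 35, 18), (k2, 35, 2), (k2, 35, 36), (p1, 29, 14), (p1, 29, 16), (p1, 29, 22), (p1, 29, 26), (p3, 9, 38), (qa, 29, 14), (qa, 29, 16), (qa, 29, 22), (qa, 29, 26), (qa, 35, 18), (qa, 35, 2), (qa, 35, 36)}
σ[cid = fin]: keep tuples satisfying cid = fin → {(fin, 29, 14), (fin, 29, 16), (fin, 29, 22), (fin, 29, 26)}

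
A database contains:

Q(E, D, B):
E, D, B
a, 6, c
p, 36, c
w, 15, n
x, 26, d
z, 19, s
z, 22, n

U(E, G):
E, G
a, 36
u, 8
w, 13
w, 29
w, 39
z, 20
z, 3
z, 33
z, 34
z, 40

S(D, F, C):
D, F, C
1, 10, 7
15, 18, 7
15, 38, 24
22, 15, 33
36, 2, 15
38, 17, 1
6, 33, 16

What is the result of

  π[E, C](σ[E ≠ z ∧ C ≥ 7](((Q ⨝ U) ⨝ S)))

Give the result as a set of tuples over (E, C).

{(a, 16), (w, 24), (w, 7)}

Joining Q and U on E yields {(a, 6, c, 36), (w, 15, n, 13), (w, 15, n, 29), (w, 15, n, 39), (z, 19, s, 20), (z, 19, s, 3), (z, 19, s, 33), (z, 19, s, 34), (z, 19, s, 40), (z, 22, n, 20), (z, 22, n, 3), (z, 22, n, 33), (z, 22, n, 34), (z, 22, n, 40)}.
Joining (Q ⨝ U) and S on D yields {(a, 6, c, 36, 33, 16), (w, 15, n, 13, 18, 7), (w, 15, n, 13, 38, 24), (w, 15, n, 29, 18, 7), (w, 15, n, 29, 38, 24), (w, 15, n, 39, 18, 7), (w, 15, n, 39, 38, 24), (z, 22, n, 20, 15, 33), (z, 22, n, 3, 15, 33), (z, 22, n, 33, 15, 33), (z, 22, n, 34, 15, 33), (z, 22, n, 40, 15, 33)}.
Selection E ≠ z ∧ C ≥ 7: {(a, 6, c, 36, 33, 16), (w, 15, n, 13, 18, 7), (w, 15, n, 13, 38, 24), (w, 15, n, 29, 18, 7), (w, 15, n, 29, 38, 24), (w, 15, n, 39, 18, 7), (w, 15, n, 39, 38, 24)}
Keep only column(s) E, C (4 duplicate(s) eliminated): {(a, 16), (w, 24), (w, 7)}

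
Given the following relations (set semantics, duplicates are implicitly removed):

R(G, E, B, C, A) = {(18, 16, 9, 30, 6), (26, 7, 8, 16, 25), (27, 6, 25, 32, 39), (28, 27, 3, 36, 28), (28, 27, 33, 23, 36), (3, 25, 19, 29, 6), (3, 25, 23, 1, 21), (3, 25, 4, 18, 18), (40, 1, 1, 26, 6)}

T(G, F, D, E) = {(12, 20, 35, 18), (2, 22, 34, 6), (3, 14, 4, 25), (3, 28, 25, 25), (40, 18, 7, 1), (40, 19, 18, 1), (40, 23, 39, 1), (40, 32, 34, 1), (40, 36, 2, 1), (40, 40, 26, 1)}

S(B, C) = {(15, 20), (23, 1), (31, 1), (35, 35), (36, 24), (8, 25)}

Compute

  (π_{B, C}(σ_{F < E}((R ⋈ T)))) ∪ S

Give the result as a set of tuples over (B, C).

Joining R and T on G, E yields {(3, 25, 19, 29, 6, 14, 4), (3, 25, 19, 29, 6, 28, 25), (3, 25, 23, 1, 21, 14, 4), (3, 25, 23, 1, 21, 28, 25), (3, 25, 4, 18, 18, 14, 4), (3, 25, 4, 18, 18, 28, 25), (40, 1, 1, 26, 6, 18, 7), (40, 1, 1, 26, 6, 19, 18), (40, 1, 1, 26, 6, 23, 39), (40, 1, 1, 26, 6, 32, 34), (40, 1, 1, 26, 6, 36, 2), (40, 1, 1, 26, 6, 40, 26)}.
Apply σ_{F < E}; surviving tuples: {(3, 25, 19, 29, 6, 14, 4), (3, 25, 23, 1, 21, 14, 4), (3, 25, 4, 18, 18, 14, 4)}
Keep only column(s) B, C: {(19, 29), (23, 1), (4, 18)}
Union: {(19, 29), (23, 1), (4, 18)} with {(15, 20), (23, 1), (31, 1), (35, 35), (36, 24), (8, 25)} → {(15, 20), (19, 29), (23, 1), (31, 1), (35, 35), (36, 24), (4, 18), (8, 25)}

{(15, 20), (19, 29), (23, 1), (31, 1), (35, 35), (36, 24), (4, 18), (8, 25)}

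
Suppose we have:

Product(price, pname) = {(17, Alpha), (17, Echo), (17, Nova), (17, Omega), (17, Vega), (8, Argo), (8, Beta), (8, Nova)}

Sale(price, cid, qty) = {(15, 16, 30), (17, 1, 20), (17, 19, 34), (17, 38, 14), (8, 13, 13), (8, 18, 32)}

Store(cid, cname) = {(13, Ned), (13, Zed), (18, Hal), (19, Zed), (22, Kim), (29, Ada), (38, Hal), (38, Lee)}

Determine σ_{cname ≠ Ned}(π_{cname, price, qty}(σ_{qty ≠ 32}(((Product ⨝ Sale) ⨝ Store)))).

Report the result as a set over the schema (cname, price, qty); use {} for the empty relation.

Natural join on price: {(17, Alpha, 1, 20), (17, Alpha, 19, 34), (17, Alpha, 38, 14), (17, Echo, 1, 20), (17, Echo, 19, 34), (17, Echo, 38, 14), (17, Nova, 1, 20), (17, Nova, 19, 34), (17, Nova, 38, 14), (17, Omega, 1, 20), (17, Omega, 19, 34), (17, Omega, 38, 14), (17, Vega, 1, 20), (17, Vega, 19, 34), (17, Vega, 38, 14), (8, Argo, 13, 13), (8, Argo, 18, 32), (8, Beta, 13, 13), (8, Beta, 18, 32), (8, Nova, 13, 13), (8, Nova, 18, 32)}
Natural join on cid: {(17, Alpha, 19, 34, Zed), (17, Alpha, 38, 14, Hal), (17, Alpha, 38, 14, Lee), (17, Echo, 19, 34, Zed), (17, Echo, 38, 14, Hal), (17, Echo, 38, 14, Lee), (17, Nova, 19, 34, Zed), (17, Nova, 38, 14, Hal), (17, Nova, 38, 14, Lee), (17, Omega, 19, 34, Zed), (17, Omega, 38, 14, Hal), (17, Omega, 38, 14, Lee), (17, Vega, 19, 34, Zed), (17, Vega, 38, 14, Hal), (17, Vega, 38, 14, Lee), (8, Argo, 13, 13, Ned), (8, Argo, 13, 13, Zed), (8, Argo, 18, 32, Hal), (8, Beta, 13, 13, Ned), (8, Beta, 13, 13, Zed), (8, Beta, 18, 32, Hal), (8, Nova, 13, 13, Ned), (8, Nova, 13, 13, Zed), (8, Nova, 18, 32, Hal)}
Selection qty ≠ 32: {(17, Alpha, 19, 34, Zed), (17, Alpha, 38, 14, Hal), (17, Alpha, 38, 14, Lee), (17, Echo, 19, 34, Zed), (17, Echo, 38, 14, Hal), (17, Echo, 38, 14, Lee), (17, Nova, 19, 34, Zed), (17, Nova, 38, 14, Hal), (17, Nova, 38, 14, Lee), (17, Omega, 19, 34, Zed), (17, Omega, 38, 14, Hal), (17, Omega, 38, 14, Lee), (17, Vega, 19, 34, Zed), (17, Vega, 38, 14, Hal), (17, Vega, 38, 14, Lee), (8, Argo, 13, 13, Ned), (8, Argo, 13, 13, Zed), (8, Beta, 13, 13, Ned), (8, Beta, 13, 13, Zed), (8, Nova, 13, 13, Ned), (8, Nova, 13, 13, Zed)}
Projecting to cname, price, qty (16 duplicate(s) eliminated): {(Hal, 17, 14), (Lee, 17, 14), (Ned, 8, 13), (Zed, 17, 34), (Zed, 8, 13)}
Selection cname ≠ Ned: {(Hal, 17, 14), (Lee, 17, 14), (Zed, 17, 34), (Zed, 8, 13)}

{(Hal, 17, 14), (Lee, 17, 14), (Zed, 17, 34), (Zed, 8, 13)}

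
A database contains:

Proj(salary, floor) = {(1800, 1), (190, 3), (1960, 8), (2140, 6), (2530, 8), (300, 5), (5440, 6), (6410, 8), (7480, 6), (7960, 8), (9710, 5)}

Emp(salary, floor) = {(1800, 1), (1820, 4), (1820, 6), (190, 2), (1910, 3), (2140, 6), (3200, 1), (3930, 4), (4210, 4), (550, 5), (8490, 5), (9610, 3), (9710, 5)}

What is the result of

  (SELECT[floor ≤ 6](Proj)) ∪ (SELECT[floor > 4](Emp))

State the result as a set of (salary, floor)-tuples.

{(1800, 1), (1820, 6), (190, 3), (2140, 6), (300, 5), (5440, 6), (550, 5), (7480, 6), (8490, 5), (9710, 5)}

Selection floor ≤ 6: {(1800, 1), (190, 3), (2140, 6), (300, 5), (5440, 6), (7480, 6), (9710, 5)}
Selection floor > 4: {(1820, 6), (2140, 6), (550, 5), (8490, 5), (9710, 5)}
Set union of the two operands is {(1800, 1), (1820, 6), (190, 3), (2140, 6), (300, 5), (5440, 6), (550, 5), (7480, 6), (8490, 5), (9710, 5)}.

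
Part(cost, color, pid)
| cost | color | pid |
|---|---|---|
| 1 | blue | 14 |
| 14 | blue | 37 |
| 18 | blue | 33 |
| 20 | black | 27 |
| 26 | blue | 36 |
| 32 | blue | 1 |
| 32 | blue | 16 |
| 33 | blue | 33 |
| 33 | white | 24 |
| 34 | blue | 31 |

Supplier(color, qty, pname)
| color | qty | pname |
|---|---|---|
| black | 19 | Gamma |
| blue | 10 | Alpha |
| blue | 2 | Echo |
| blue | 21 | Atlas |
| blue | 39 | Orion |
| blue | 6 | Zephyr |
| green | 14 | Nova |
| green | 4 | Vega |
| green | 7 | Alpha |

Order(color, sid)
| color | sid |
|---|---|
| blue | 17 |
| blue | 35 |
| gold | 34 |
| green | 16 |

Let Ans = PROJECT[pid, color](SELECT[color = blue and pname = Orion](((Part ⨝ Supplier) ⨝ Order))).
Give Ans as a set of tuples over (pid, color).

Natural join on color: {(1, blue, 14, 10, Alpha), (1, blue, 14, 2, Echo), (1, blue, 14, 21, Atlas), (1, blue, 14, 39, Orion), (1, blue, 14, 6, Zephyr), (14, blue, 37, 10, Alpha), (14, blue, 37, 2, Echo), (14, blue, 37, 21, Atlas), (14, blue, 37, 39, Orion), (14, blue, 37, 6, Zephyr), (18, blue, 33, 10, Alpha), (18, blue, 33, 2, Echo), (18, blue, 33, 21, Atlas), (18, blue, 33, 39, Orion), (18, blue, 33, 6, Zephyr), (20, black, 27, 19, Gamma), (26, blue, 36, 10, Alpha), (26, blue, 36, 2, Echo), (26, blue, 36, 21, Atlas), (26, blue, 36, 39, Orion), (26, blue, 36, 6, Zephyr), (32, blue, 1, 10, Alpha), (32, blue, 1, 2, Echo), (32, blue, 1, 21, Atlas), (32, blue, 1, 39, Orion), (32, blue, 1, 6, Zephyr), (32, blue, 16, 10, Alpha), (32, blue, 16, 2, Echo), (32, blue, 16, 21, Atlas), (32, blue, 16, 39, Orion), (32, blue, 16, 6, Zephyr), (33, blue, 33, 10, Alpha), (33, blue, 33, 2, Echo), (33, blue, 33, 21, Atlas), (33, blue, 33, 39, Orion), (33, blue, 33, 6, Zephyr), (34, blue, 31, 10, Alpha), (34, blue, 31, 2, Echo), (34, blue, 31, 21, Atlas), (34, blue, 31, 39, Orion), (34, blue, 31, 6, Zephyr)}
Natural join on color: {(1, blue, 14, 10, Alpha, 17), (1, blue, 14, 10, Alpha, 35), (1, blue, 14, 2, Echo, 17), (1, blue, 14, 2, Echo, 35), (1, blue, 14, 21, Atlas, 17), (1, blue, 14, 21, Atlas, 35), (1, blue, 14, 39, Orion, 17), (1, blue, 14, 39, Orion, 35), (1, blue, 14, 6, Zephyr, 17), (1, blue, 14, 6, Zephyr, 35), (14, blue, 37, 10, Alpha, 17), (14, blue, 37, 10, Alpha, 35), (14, blue, 37, 2, Echo, 17), (14, blue, 37, 2, Echo, 35), (14, blue, 37, 21, Atlas, 17), (14, blue, 37, 21, Atlas, 35), (14, blue, 37, 39, Orion, 17), (14, blue, 37, 39, Orion, 35), (14, blue, 37, 6, Zephyr, 17), (14, blue, 37, 6, Zephyr, 35), (18, blue, 33, 10, Alpha, 17), (18, blue, 33, 10, Alpha, 35), (18, blue, 33, 2, Echo, 17), (18, blue, 33, 2, Echo, 35), (18, blue, 33, 21, Atlas, 17), (18, blue, 33, 21, Atlas, 35), (18, blue, 33, 39, Orion, 17), (18, blue, 33, 39, Orion, 35), (18, blue, 33, 6, Zephyr, 17), (18, blue, 33, 6, Zephyr, 35), (26, blue, 36, 10, Alpha, 17), (26, blue, 36, 10, Alpha, 35), (26, blue, 36, 2, Echo, 17), (26, blue, 36, 2, Echo, 35), (26, blue, 36, 21, Atlas, 17), (26, blue, 36, 21, Atlas, 35), (26, blue, 36, 39, Orion, 17), (26, blue, 36, 39, Orion, 35), (26, blue, 36, 6, Zephyr, 17), (26, blue, 36, 6, Zephyr, 35), (32, blue, 1, 10, Alpha, 17), (32, blue, 1, 10, Alpha, 35), (32, blue, 1, 2, Echo, 17), (32, blue, 1, 2, Echo, 35), (32, blue, 1, 21, Atlas, 17), (32, blue, 1, 21, Atlas, 35), (32, blue, 1, 39, Orion, 17), (32, blue, 1, 39, Orion, 35), (32, blue, 1, 6, Zephyr, 17), (32, blue, 1, 6, Zephyr, 35), (32, blue, 16, 10, Alpha, 17), (32, blue, 16, 10, Alpha, 35), (32, blue, 16, 2, Echo, 17), (32, blue, 16, 2, Echo, 35), (32, blue, 16, 21, Atlas, 17), (32, blue, 16, 21, Atlas, 35), (32, blue, 16, 39, Orion, 17), (32, blue, 16, 39, Orion, 35), (32, blue, 16, 6, Zephyr, 17), (32, blue, 16, 6, Zephyr, 35), (33, blue, 33, 10, Alpha, 17), (33, blue, 33, 10, Alpha, 35), (33, blue, 33, 2, Echo, 17), (33, blue, 33, 2, Echo, 35), (33, blue, 33, 21, Atlas, 17), (33, blue, 33, 21, Atlas, 35), (33, blue, 33, 39, Orion, 17), (33, blue, 33, 39, Orion, 35), (33, blue, 33, 6, Zephyr, 17), (33, blue, 33, 6, Zephyr, 35), (34, blue, 31, 10, Alpha, 17), (34, blue, 31, 10, Alpha, 35), (34, blue, 31, 2, Echo, 17), (34, blue, 31, 2, Echo, 35), (34, blue, 31, 21, Atlas, 17), (34, blue, 31, 21, Atlas, 35), (34, blue, 31, 39, Orion, 17), (34, blue, 31, 39, Orion, 35), (34, blue, 31, 6, Zephyr, 17), (34, blue, 31, 6, Zephyr, 35)}
Filtering on color = blue and pname = Orion leaves {(1, blue, 14, 39, Orion, 17), (1, blue, 14, 39, Orion, 35), (14, blue, 37, 39, Orion, 17), (14, blue, 37, 39, Orion, 35), (18, blue, 33, 39, Orion, 17), (18, blue, 33, 39, Orion, 35), (26, blue, 36, 39, Orion, 17), (26, blue, 36, 39, Orion, 35), (32, blue, 1, 39, Orion, 17), (32, blue, 1, 39, Orion, 35), (32, blue, 16, 39, Orion, 17), (32, blue, 16, 39, Orion, 35), (33, blue, 33, 39, Orion, 17), (33, blue, 33, 39, Orion, 35), (34, blue, 31, 39, Orion, 17), (34, blue, 31, 39, Orion, 35)}.
π_{pid, color} gives {(1, blue), (14, blue), (16, blue), (31, blue), (33, blue), (36, blue), (37, blue)} (9 duplicate(s) eliminated).

{(1, blue), (14, blue), (16, blue), (31, blue), (33, blue), (36, blue), (37, blue)}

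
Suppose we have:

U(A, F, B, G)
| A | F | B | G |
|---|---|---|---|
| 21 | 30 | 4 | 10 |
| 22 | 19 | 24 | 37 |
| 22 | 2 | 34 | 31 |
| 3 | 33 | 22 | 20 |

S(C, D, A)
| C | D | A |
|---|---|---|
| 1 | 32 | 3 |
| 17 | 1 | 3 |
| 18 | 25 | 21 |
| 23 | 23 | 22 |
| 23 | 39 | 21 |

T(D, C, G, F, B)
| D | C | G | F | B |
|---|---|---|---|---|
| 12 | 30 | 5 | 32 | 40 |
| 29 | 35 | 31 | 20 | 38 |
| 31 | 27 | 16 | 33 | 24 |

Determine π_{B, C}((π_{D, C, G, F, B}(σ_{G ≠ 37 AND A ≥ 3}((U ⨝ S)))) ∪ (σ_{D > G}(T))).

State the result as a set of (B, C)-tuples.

{(22, 1), (22, 17), (24, 27), (34, 23), (4, 18), (4, 23), (40, 30)}

Joining U and S on A yields {(21, 30, 4, 10, 18, 25), (21, 30, 4, 10, 23, 39), (22, 19, 24, 37, 23, 23), (22, 2, 34, 31, 23, 23), (3, 33, 22, 20, 1, 32), (3, 33, 22, 20, 17, 1)}.
Selection G ≠ 37 AND A ≥ 3: {(21, 30, 4, 10, 18, 25), (21, 30, 4, 10, 23, 39), (22, 2, 34, 31, 23, 23), (3, 33, 22, 20, 1, 32), (3, 33, 22, 20, 17, 1)}
π[D, C, G, F, B]: project onto (D, C, G, F, B) → {(1, 17, 20, 33, 22), (23, 23, 31, 2, 34), (25, 18, 10, 30, 4), (32, 1, 20, 33, 22), (39, 23, 10, 30, 4)}
Selection D > G: {(12, 30, 5, 32, 40), (31, 27, 16, 33, 24)}
Taking the union: {(1, 17, 20, 33, 22), (12, 30, 5, 32, 40), (23, 23, 31, 2, 34), (25, 18, 10, 30, 4), (31, 27, 16, 33, 24), (32, 1, 20, 33, 22), (39, 23, 10, 30, 4)}
π[B, C]: project onto (B, C) → {(22, 1), (22, 17), (24, 27), (34, 23), (4, 18), (4, 23), (40, 30)}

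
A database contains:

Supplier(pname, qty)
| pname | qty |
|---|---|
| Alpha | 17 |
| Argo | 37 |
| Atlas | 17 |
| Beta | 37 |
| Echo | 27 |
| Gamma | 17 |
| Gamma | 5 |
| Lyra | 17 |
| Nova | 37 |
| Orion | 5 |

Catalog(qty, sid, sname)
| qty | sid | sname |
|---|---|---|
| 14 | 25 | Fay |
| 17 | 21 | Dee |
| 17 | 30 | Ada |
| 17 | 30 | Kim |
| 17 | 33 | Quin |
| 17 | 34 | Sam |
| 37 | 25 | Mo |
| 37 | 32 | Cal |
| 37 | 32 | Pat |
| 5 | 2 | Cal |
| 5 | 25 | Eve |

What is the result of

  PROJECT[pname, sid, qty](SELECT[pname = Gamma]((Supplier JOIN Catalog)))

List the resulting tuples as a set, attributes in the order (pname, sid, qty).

{(Gamma, 2, 5), (Gamma, 21, 17), (Gamma, 25, 5), (Gamma, 30, 17), (Gamma, 33, 17), (Gamma, 34, 17)}

Natural join on qty: {(Alpha, 17, 21, Dee), (Alpha, 17, 30, Ada), (Alpha, 17, 30, Kim), (Alpha, 17, 33, Quin), (Alpha, 17, 34, Sam), (Argo, 37, 25, Mo), (Argo, 37, 32, Cal), (Argo, 37, 32, Pat), (Atlas, 17, 21, Dee), (Atlas, 17, 30, Ada), (Atlas, 17, 30, Kim), (Atlas, 17, 33, Quin), (Atlas, 17, 34, Sam), (Beta, 37, 25, Mo), (Beta, 37, 32, Cal), (Beta, 37, 32, Pat), (Gamma, 17, 21, Dee), (Gamma, 17, 30, Ada), (Gamma, 17, 30, Kim), (Gamma, 17, 33, Quin), (Gamma, 17, 34, Sam), (Gamma, 5, 2, Cal), (Gamma, 5, 25, Eve), (Lyra, 17, 21, Dee), (Lyra, 17, 30, Ada), (Lyra, 17, 30, Kim), (Lyra, 17, 33, Quin), (Lyra, 17, 34, Sam), (Nova, 37, 25, Mo), (Nova, 37, 32, Cal), (Nova, 37, 32, Pat), (Orion, 5, 2, Cal), (Orion, 5, 25, Eve)}
Filtering on pname = Gamma leaves {(Gamma, 17, 21, Dee), (Gamma, 17, 30, Ada), (Gamma, 17, 30, Kim), (Gamma, 17, 33, Quin), (Gamma, 17, 34, Sam), (Gamma, 5, 2, Cal), (Gamma, 5, 25, Eve)}.
Projecting to pname, sid, qty (1 duplicate(s) eliminated): {(Gamma, 2, 5), (Gamma, 21, 17), (Gamma, 25, 5), (Gamma, 30, 17), (Gamma, 33, 17), (Gamma, 34, 17)}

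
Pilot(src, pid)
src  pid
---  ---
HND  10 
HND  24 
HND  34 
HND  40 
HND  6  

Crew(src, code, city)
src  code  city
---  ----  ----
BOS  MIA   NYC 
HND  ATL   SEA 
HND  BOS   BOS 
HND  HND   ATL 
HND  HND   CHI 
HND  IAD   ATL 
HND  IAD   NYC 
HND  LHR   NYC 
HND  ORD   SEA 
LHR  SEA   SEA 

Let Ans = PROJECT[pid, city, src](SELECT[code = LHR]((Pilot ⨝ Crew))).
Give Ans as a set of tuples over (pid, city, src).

Pilot ⋈ Crew (natural join on src): {(HND, 10, ATL, SEA), (HND, 10, BOS, BOS), (HND, 10, HND, ATL), (HND, 10, HND, CHI), (HND, 10, IAD, ATL), (HND, 10, IAD, NYC), (HND, 10, LHR, NYC), (HND, 10, ORD, SEA), (HND, 24, ATL, SEA), (HND, 24, BOS, BOS), (HND, 24, HND, ATL), (HND, 24, HND, CHI), (HND, 24, IAD, ATL), (HND, 24, IAD, NYC), (HND, 24, LHR, NYC), (HND, 24, ORD, SEA), (HND, 34, ATL, SEA), (HND, 34, BOS, BOS), (HND, 34, HND, ATL), (HND, 34, HND, CHI), (HND, 34, IAD, ATL), (HND, 34, IAD, NYC), (HND, 34, LHR, NYC), (HND, 34, ORD, SEA), (HND, 40, ATL, SEA), (HND, 40, BOS, BOS), (HND, 40, HND, ATL), (HND, 40, HND, CHI), (HND, 40, IAD, ATL), (HND, 40, IAD, NYC), (HND, 40, LHR, NYC), (HND, 40, ORD, SEA), (HND, 6, ATL, SEA), (HND, 6, BOS, BOS), (HND, 6, HND, ATL), (HND, 6, HND, CHI), (HND, 6, IAD, ATL), (HND, 6, IAD, NYC), (HND, 6, LHR, NYC), (HND, 6, ORD, SEA)}
σ[code = LHR]: keep tuples satisfying code = LHR → {(HND, 10, LHR, NYC), (HND, 24, LHR, NYC), (HND, 34, LHR, NYC), (HND, 40, LHR, NYC), (HND, 6, LHR, NYC)}
Projecting to pid, city, src: {(10, NYC, HND), (24, NYC, HND), (34, NYC, HND), (40, NYC, HND), (6, NYC, HND)}

{(10, NYC, HND), (24, NYC, HND), (34, NYC, HND), (40, NYC, HND), (6, NYC, HND)}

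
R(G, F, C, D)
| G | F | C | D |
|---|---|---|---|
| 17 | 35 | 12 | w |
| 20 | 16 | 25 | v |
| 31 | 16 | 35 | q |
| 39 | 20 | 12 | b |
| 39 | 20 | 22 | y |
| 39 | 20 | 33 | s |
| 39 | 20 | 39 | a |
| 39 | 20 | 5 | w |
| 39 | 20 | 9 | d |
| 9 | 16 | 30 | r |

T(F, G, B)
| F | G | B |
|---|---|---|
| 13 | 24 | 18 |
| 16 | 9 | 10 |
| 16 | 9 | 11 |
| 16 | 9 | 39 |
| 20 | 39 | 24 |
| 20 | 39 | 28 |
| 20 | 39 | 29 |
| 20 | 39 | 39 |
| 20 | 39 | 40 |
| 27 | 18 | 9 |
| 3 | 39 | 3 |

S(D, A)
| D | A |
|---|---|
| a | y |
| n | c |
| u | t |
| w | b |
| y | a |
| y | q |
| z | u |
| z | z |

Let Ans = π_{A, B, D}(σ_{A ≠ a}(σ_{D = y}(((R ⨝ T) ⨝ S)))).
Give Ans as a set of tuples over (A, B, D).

{(q, 24, y), (q, 28, y), (q, 29, y), (q, 39, y), (q, 40, y)}

Joining R and T on G, F yields {(39, 20, 12, b, 24), (39, 20, 12, b, 28), (39, 20, 12, b, 29), (39, 20, 12, b, 39), (39, 20, 12, b, 40), (39, 20, 22, y, 24), (39, 20, 22, y, 28), (39, 20, 22, y, 29), (39, 20, 22, y, 39), (39, 20, 22, y, 40), (39, 20, 33, s, 24), (39, 20, 33, s, 28), (39, 20, 33, s, 29), (39, 20, 33, s, 39), (39, 20, 33, s, 40), (39, 20, 39, a, 24), (39, 20, 39, a, 28), (39, 20, 39, a, 29), (39, 20, 39, a, 39), (39, 20, 39, a, 40), (39, 20, 5, w, 24), (39, 20, 5, w, 28), (39, 20, 5, w, 29), (39, 20, 5, w, 39), (39, 20, 5, w, 40), (39, 20, 9, d, 24), (39, 20, 9, d, 28), (39, 20, 9, d, 29), (39, 20, 9, d, 39), (39, 20, 9, d, 40), (9, 16, 30, r, 10), (9, 16, 30, r, 11), (9, 16, 30, r, 39)}.
Joining (R ⨝ T) and S on D yields {(39, 20, 22, y, 24, a), (39, 20, 22, y, 24, q), (39, 20, 22, y, 28, a), (39, 20, 22, y, 28, q), (39, 20, 22, y, 29, a), (39, 20, 22, y, 29, q), (39, 20, 22, y, 39, a), (39, 20, 22, y, 39, q), (39, 20, 22, y, 40, a), (39, 20, 22, y, 40, q), (39, 20, 39, a, 24, y), (39, 20, 39, a, 28, y), (39, 20, 39, a, 29, y), (39, 20, 39, a, 39, y), (39, 20, 39, a, 40, y), (39, 20, 5, w, 24, b), (39, 20, 5, w, 28, b), (39, 20, 5, w, 29, b), (39, 20, 5, w, 39, b), (39, 20, 5, w, 40, b)}.
Apply σ_{D = y}; surviving tuples: {(39, 20, 22, y, 24, a), (39, 20, 22, y, 24, q), (39, 20, 22, y, 28, a), (39, 20, 22, y, 28, q), (39, 20, 22, y, 29, a), (39, 20, 22, y, 29, q), (39, 20, 22, y, 39, a), (39, 20, 22, y, 39, q), (39, 20, 22, y, 40, a), (39, 20, 22, y, 40, q)}
Apply σ_{A ≠ a}; surviving tuples: {(39, 20, 22, y, 24, q), (39, 20, 22, y, 28, q), (39, 20, 22, y, 29, q), (39, 20, 22, y, 39, q), (39, 20, 22, y, 40, q)}
Keep only column(s) A, B, D: {(q, 24, y), (q, 28, y), (q, 29, y), (q, 39, y), (q, 40, y)}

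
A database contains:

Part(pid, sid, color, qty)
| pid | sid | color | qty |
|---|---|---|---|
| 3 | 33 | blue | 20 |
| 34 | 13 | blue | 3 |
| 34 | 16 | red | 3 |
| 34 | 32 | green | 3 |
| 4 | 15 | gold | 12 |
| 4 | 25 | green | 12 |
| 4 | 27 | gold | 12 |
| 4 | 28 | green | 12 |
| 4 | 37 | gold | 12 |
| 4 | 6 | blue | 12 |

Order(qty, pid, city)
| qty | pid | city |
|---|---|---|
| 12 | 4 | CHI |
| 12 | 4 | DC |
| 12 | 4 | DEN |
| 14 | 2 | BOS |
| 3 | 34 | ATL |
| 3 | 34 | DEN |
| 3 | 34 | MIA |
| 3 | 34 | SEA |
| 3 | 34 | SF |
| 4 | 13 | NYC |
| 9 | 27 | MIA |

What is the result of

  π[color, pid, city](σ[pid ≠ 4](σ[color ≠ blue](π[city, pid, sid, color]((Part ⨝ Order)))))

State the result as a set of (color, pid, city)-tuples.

Joining Part and Order on pid, qty yields {(34, 13, blue, 3, ATL), (34, 13, blue, 3, DEN), (34, 13, blue, 3, MIA), (34, 13, blue, 3, SEA), (34, 13, blue, 3, SF), (34, 16, red, 3, ATL), (34, 16, red, 3, DEN), (34, 16, red, 3, MIA), (34, 16, red, 3, SEA), (34, 16, red, 3, SF), (34, 32, green, 3, ATL), (34, 32, green, 3, DEN), (34, 32, green, 3, MIA), (34, 32, green, 3, SEA), (34, 32, green, 3, SF), (4, 15, gold, 12, CHI), (4, 15, gold, 12, DC), (4, 15, gold, 12, DEN), (4, 25, green, 12, CHI), (4, 25, green, 12, DC), (4, 25, green, 12, DEN), (4, 27, gold, 12, CHI), (4, 27, gold, 12, DC), (4, 27, gold, 12, DEN), (4, 28, green, 12, CHI), (4, 28, green, 12, DC), (4, 28, green, 12, DEN), (4, 37, gold, 12, CHI), (4, 37, gold, 12, DC), (4, 37, gold, 12, DEN), (4, 6, blue, 12, CHI), (4, 6, blue, 12, DC), (4, 6, blue, 12, DEN)}.
π_{city, pid, sid, color} gives {(ATL, 34, 13, blue), (ATL, 34, 16, red), (ATL, 34, 32, green), (CHI, 4, 15, gold), (CHI, 4, 25, green), (CHI, 4, 27, gold), (CHI, 4, 28, green), (CHI, 4, 37, gold), (CHI, 4, 6, blue), (DC, 4, 15, gold), (DC, 4, 25, green), (DC, 4, 27, gold), (DC, 4, 28, green), (DC, 4, 37, gold), (DC, 4, 6, blue), (DEN, 34, 13, blue), (DEN, 34, 16, red), (DEN, 34, 32, green), (DEN, 4, 15, gold), (DEN, 4, 25, green), (DEN, 4, 27, gold), (DEN, 4, 28, green), (DEN, 4, 37, gold), (DEN, 4, 6, blue), (MIA, 34, 13, blue), (MIA, 34, 16, red), (MIA, 34, 32, green), (SEA, 34, 13, blue), (SEA, 34, 16, red), (SEA, 34, 32, green), (SF, 34, 13, blue), (SF, 34, 16, red), (SF, 34, 32, green)}.
Selection color ≠ blue: {(ATL, 34, 16, red), (ATL, 34, 32, green), (CHI, 4, 15, gold), (CHI, 4, 25, green), (CHI, 4, 27, gold), (CHI, 4, 28, green), (CHI, 4, 37, gold), (DC, 4, 15, gold), (DC, 4, 25, green), (DC, 4, 27, gold), (DC, 4, 28, green), (DC, 4, 37, gold), (DEN, 34, 16, red), (DEN, 34, 32, green), (DEN, 4, 15, gold), (DEN, 4, 25, green), (DEN, 4, 27, gold), (DEN, 4, 28, green), (DEN, 4, 37, gold), (MIA, 34, 16, red), (MIA, 34, 32, green), (SEA, 34, 16, red), (SEA, 34, 32, green), (SF, 34, 16, red), (SF, 34, 32, green)}
Selection pid ≠ 4: {(ATL, 34, 16, red), (ATL, 34, 32, green), (DEN, 34, 16, red), (DEN, 34, 32, green), (MIA, 34, 16, red), (MIA, 34, 32, green), (SEA, 34, 16, red), (SEA, 34, 32, green), (SF, 34, 16, red), (SF, 34, 32, green)}
π_{color, pid, city} gives {(green, 34, ATL), (green, 34, DEN), (green, 34, MIA), (green, 34, SEA), (green, 34, SF), (red, 34, ATL), (red, 34, DEN), (red, 34, MIA), (red, 34, SEA), (red, 34, SF)}.

{(green, 34, ATL), (green, 34, DEN), (green, 34, MIA), (green, 34, SEA), (green, 34, SF), (red, 34, ATL), (red, 34, DEN), (red, 34, MIA), (red, 34, SEA), (red, 34, SF)}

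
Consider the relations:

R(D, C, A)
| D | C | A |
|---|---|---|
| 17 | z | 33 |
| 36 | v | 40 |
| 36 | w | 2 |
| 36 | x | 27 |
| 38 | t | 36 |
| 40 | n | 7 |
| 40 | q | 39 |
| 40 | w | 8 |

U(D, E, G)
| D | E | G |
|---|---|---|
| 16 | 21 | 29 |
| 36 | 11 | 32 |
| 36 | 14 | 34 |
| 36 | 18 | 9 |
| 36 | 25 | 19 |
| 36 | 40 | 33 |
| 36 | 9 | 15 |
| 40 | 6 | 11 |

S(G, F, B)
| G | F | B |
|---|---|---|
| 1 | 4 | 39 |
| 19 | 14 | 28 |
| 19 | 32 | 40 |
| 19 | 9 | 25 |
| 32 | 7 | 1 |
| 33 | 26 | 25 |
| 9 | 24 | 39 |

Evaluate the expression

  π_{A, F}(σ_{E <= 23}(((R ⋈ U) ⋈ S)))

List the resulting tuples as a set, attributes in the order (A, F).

Joining R and U on D yields {(36, v, 40, 11, 32), (36, v, 40, 14, 34), (36, v, 40, 18, 9), (36, v, 40, 25, 19), (36, v, 40, 40, 33), (36, v, 40, 9, 15), (36, w, 2, 11, 32), (36, w, 2, 14, 34), (36, w, 2, 18, 9), (36, w, 2, 25, 19), (36, w, 2, 40, 33), (36, w, 2, 9, 15), (36, x, 27, 11, 32), (36, x, 27, 14, 34), (36, x, 27, 18, 9), (36, x, 27, 25, 19), (36, x, 27, 40, 33), (36, x, 27, 9, 15), (40, n, 7, 6, 11), (40, q, 39, 6, 11), (40, w, 8, 6, 11)}.
Joining (R ⋈ U) and S on G yields {(36, v, 40, 11, 32, 7, 1), (36, v, 40, 18, 9, 24, 39), (36, v, 40, 25, 19, 14, 28), (36, v, 40, 25, 19, 32, 40), (36, v, 40, 25, 19, 9, 25), (36, v, 40, 40, 33, 26, 25), (36, w, 2, 11, 32, 7, 1), (36, w, 2, 18, 9, 24, 39), (36, w, 2, 25, 19, 14, 28), (36, w, 2, 25, 19, 32, 40), (36, w, 2, 25, 19, 9, 25), (36, w, 2, 40, 33, 26, 25), (36, x, 27, 11, 32, 7, 1), (36, x, 27, 18, 9, 24, 39), (36, x, 27, 25, 19, 14, 28), (36, x, 27, 25, 19, 32, 40), (36, x, 27, 25, 19, 9, 25), (36, x, 27, 40, 33, 26, 25)}.
Selection E <= 23: {(36, v, 40, 11, 32, 7, 1), (36, v, 40, 18, 9, 24, 39), (36, w, 2, 11, 32, 7, 1), (36, w, 2, 18, 9, 24, 39), (36, x, 27, 11, 32, 7, 1), (36, x, 27, 18, 9, 24, 39)}
Keep only column(s) A, F: {(2, 24), (2, 7), (27, 24), (27, 7), (40, 24), (40, 7)}

{(2, 24), (2, 7), (27, 24), (27, 7), (40, 24), (40, 7)}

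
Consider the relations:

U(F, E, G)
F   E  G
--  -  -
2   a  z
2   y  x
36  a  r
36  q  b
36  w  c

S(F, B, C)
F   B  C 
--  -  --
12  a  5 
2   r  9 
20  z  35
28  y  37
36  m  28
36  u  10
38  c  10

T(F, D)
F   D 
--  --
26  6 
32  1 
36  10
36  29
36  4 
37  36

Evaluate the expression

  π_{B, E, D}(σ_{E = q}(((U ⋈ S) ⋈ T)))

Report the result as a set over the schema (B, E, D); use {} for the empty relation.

Joining U and S on F yields {(2, a, z, r, 9), (2, y, x, r, 9), (36, a, r, m, 28), (36, a, r, u, 10), (36, q, b, m, 28), (36, q, b, u, 10), (36, w, c, m, 28), (36, w, c, u, 10)}.
Joining (U ⋈ S) and T on F yields {(36, a, r, m, 28, 10), (36, a, r, m, 28, 29), (36, a, r, m, 28, 4), (36, a, r, u, 10, 10), (36, a, r, u, 10, 29), (36, a, r, u, 10, 4), (36, q, b, m, 28, 10), (36, q, b, m, 28, 29), (36, q, b, m, 28, 4), (36, q, b, u, 10, 10), (36, q, b, u, 10, 29), (36, q, b, u, 10, 4), (36, w, c, m, 28, 10), (36, w, c, m, 28, 29), (36, w, c, m, 28, 4), (36, w, c, u, 10, 10), (36, w, c, u, 10, 29), (36, w, c, u, 10, 4)}.
Selection E = q: {(36, q, b, m, 28, 10), (36, q, b, m, 28, 29), (36, q, b, m, 28, 4), (36, q, b, u, 10, 10), (36, q, b, u, 10, 29), (36, q, b, u, 10, 4)}
Keep only column(s) B, E, D: {(m, q, 10), (m, q, 29), (m, q, 4), (u, q, 10), (u, q, 29), (u, q, 4)}

{(m, q, 10), (m, q, 29), (m, q, 4), (u, q, 10), (u, q, 29), (u, q, 4)}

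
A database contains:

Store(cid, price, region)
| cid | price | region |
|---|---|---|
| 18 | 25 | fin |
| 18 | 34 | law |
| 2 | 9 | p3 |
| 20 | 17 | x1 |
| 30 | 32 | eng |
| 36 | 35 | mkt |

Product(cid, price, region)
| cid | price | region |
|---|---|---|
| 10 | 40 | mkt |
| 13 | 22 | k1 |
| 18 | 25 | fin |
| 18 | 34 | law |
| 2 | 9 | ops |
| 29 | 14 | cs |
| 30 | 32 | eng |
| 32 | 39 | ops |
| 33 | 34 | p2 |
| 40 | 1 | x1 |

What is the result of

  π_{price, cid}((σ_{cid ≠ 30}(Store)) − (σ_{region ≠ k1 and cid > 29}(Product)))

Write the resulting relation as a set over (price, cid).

{(17, 20), (25, 18), (34, 18), (35, 36), (9, 2)}

Filtering on cid ≠ 30 leaves {(18, 25, fin), (18, 34, law), (2, 9, p3), (20, 17, x1), (36, 35, mkt)}.
Filtering on region ≠ k1 and cid > 29 leaves {(30, 32, eng), (32, 39, ops), (33, 34, p2), (40, 1, x1)}.
Taking the difference: {(18, 25, fin), (18, 34, law), (2, 9, p3), (20, 17, x1), (36, 35, mkt)}
Projecting to price, cid: {(17, 20), (25, 18), (34, 18), (35, 36), (9, 2)}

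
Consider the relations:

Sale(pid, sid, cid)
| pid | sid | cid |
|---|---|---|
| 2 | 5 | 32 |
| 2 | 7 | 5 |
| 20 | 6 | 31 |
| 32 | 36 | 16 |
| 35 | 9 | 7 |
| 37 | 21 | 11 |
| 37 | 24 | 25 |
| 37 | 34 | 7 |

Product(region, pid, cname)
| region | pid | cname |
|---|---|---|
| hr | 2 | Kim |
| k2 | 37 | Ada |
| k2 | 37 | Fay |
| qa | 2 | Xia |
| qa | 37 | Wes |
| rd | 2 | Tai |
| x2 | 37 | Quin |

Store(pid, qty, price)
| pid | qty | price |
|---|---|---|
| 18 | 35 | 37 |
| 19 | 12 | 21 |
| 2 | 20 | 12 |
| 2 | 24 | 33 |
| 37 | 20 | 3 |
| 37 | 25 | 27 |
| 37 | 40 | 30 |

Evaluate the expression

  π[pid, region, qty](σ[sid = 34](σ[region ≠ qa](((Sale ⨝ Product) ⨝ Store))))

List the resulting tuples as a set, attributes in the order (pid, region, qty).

{(37, k2, 20), (37, k2, 25), (37, k2, 40), (37, x2, 20), (37, x2, 25), (37, x2, 40)}

Sale ⋈ Product (natural join on pid): {(2, 5, 32, hr, Kim), (2, 5, 32, qa, Xia), (2, 5, 32, rd, Tai), (2, 7, 5, hr, Kim), (2, 7, 5, qa, Xia), (2, 7, 5, rd, Tai), (37, 21, 11, k2, Ada), (37, 21, 11, k2, Fay), (37, 21, 11, qa, Wes), (37, 21, 11, x2, Quin), (37, 24, 25, k2, Ada), (37, 24, 25, k2, Fay), (37, 24, 25, qa, Wes), (37, 24, 25, x2, Quin), (37, 34, 7, k2, Ada), (37, 34, 7, k2, Fay), (37, 34, 7, qa, Wes), (37, 34, 7, x2, Quin)}
(Sale ⨝ Product) ⋈ Store (natural join on pid): {(2, 5, 32, hr, Kim, 20, 12), (2, 5, 32, hr, Kim, 24, 33), (2, 5, 32, qa, Xia, 20, 12), (2, 5, 32, qa, Xia, 24, 33), (2, 5, 32, rd, Tai, 20, 12), (2, 5, 32, rd, Tai, 24, 33), (2, 7, 5, hr, Kim, 20, 12), (2, 7, 5, hr, Kim, 24, 33), (2, 7, 5, qa, Xia, 20, 12), (2, 7, 5, qa, Xia, 24, 33), (2, 7, 5, rd, Tai, 20, 12), (2, 7, 5, rd, Tai, 24, 33), (37, 21, 11, k2, Ada, 20, 3), (37, 21, 11, k2, Ada, 25, 27), (37, 21, 11, k2, Ada, 40, 30), (37, 21, 11, k2, Fay, 20, 3), (37, 21, 11, k2, Fay, 25, 27), (37, 21, 11, k2, Fay, 40, 30), (37, 21, 11, qa, Wes, 20, 3), (37, 21, 11, qa, Wes, 25, 27), (37, 21, 11, qa, Wes, 40, 30), (37, 21, 11, x2, Quin, 20, 3), (37, 21, 11, x2, Quin, 25, 27), (37, 21, 11, x2, Quin, 40, 30), (37, 24, 25, k2, Ada, 20, 3), (37, 24, 25, k2, Ada, 25, 27), (37, 24, 25, k2, Ada, 40, 30), (37, 24, 25, k2, Fay, 20, 3), (37, 24, 25, k2, Fay, 25, 27), (37, 24, 25, k2, Fay, 40, 30), (37, 24, 25, qa, Wes, 20, 3), (37, 24, 25, qa, Wes, 25, 27), (37, 24, 25, qa, Wes, 40, 30), (37, 24, 25, x2, Quin, 20, 3), (37, 24, 25, x2, Quin, 25, 27), (37, 24, 25, x2, Quin, 40, 30), (37, 34, 7, k2, Ada, 20, 3), (37, 34, 7, k2, Ada, 25, 27), (37, 34, 7, k2, Ada, 40, 30), (37, 34, 7, k2, Fay, 20, 3), (37, 34, 7, k2, Fay, 25, 27), (37, 34, 7, k2, Fay, 40, 30), (37, 34, 7, qa, Wes, 20, 3), (37, 34, 7, qa, Wes, 25, 27), (37, 34, 7, qa, Wes, 40, 30), (37, 34, 7, x2, Quin, 20, 3), (37, 34, 7, x2, Quin, 25, 27), (37, 34, 7, x2, Quin, 40, 30)}
Apply σ_{region ≠ qa}; surviving tuples: {(2, 5, 32, hr, Kim, 20, 12), (2, 5, 32, hr, Kim, 24, 33), (2, 5, 32, rd, Tai, 20, 12), (2, 5, 32, rd, Tai, 24, 33), (2, 7, 5, hr, Kim, 20, 12), (2, 7, 5, hr, Kim, 24, 33), (2, 7, 5, rd, Tai, 20, 12), (2, 7, 5, rd, Tai, 24, 33), (37, 21, 11, k2, Ada, 20, 3), (37, 21, 11, k2, Ada, 25, 27), (37, 21, 11, k2, Ada, 40, 30), (37, 21, 11, k2, Fay, 20, 3), (37, 21, 11, k2, Fay, 25, 27), (37, 21, 11, k2, Fay, 40, 30), (37, 21, 11, x2, Quin, 20, 3), (37, 21, 11, x2, Quin, 25, 27), (37, 21, 11, x2, Quin, 40, 30), (37, 24, 25, k2, Ada, 20, 3), (37, 24, 25, k2, Ada, 25, 27), (37, 24, 25, k2, Ada, 40, 30), (37, 24, 25, k2, Fay, 20, 3), (37, 24, 25, k2, Fay, 25, 27), (37, 24, 25, k2, Fay, 40, 30), (37, 24, 25, x2, Quin, 20, 3), (37, 24, 25, x2, Quin, 25, 27), (37, 24, 25, x2, Quin, 40, 30), (37, 34, 7, k2, Ada, 20, 3), (37, 34, 7, k2, Ada, 25, 27), (37, 34, 7, k2, Ada, 40, 30), (37, 34, 7, k2, Fay, 20, 3), (37, 34, 7, k2, Fay, 25, 27), (37, 34, 7, k2, Fay, 40, 30), (37, 34, 7, x2, Quin, 20, 3), (37, 34, 7, x2, Quin, 25, 27), (37, 34, 7, x2, Quin, 40, 30)}
Apply σ_{sid = 34}; surviving tuples: {(37, 34, 7, k2, Ada, 20, 3), (37, 34, 7, k2, Ada, 25, 27), (37, 34, 7, k2, Ada, 40, 30), (37, 34, 7, k2, Fay, 20, 3), (37, 34, 7, k2, Fay, 25, 27), (37, 34, 7, k2, Fay, 40, 30), (37, 34, 7, x2, Quin, 20, 3), (37, 34, 7, x2, Quin, 25, 27), (37, 34, 7, x2, Quin, 40, 30)}
π[pid, region, qty]: project onto (pid, region, qty) (3 duplicate(s) eliminated) → {(37, k2, 20), (37, k2, 25), (37, k2, 40), (37, x2, 20), (37, x2, 25), (37, x2, 40)}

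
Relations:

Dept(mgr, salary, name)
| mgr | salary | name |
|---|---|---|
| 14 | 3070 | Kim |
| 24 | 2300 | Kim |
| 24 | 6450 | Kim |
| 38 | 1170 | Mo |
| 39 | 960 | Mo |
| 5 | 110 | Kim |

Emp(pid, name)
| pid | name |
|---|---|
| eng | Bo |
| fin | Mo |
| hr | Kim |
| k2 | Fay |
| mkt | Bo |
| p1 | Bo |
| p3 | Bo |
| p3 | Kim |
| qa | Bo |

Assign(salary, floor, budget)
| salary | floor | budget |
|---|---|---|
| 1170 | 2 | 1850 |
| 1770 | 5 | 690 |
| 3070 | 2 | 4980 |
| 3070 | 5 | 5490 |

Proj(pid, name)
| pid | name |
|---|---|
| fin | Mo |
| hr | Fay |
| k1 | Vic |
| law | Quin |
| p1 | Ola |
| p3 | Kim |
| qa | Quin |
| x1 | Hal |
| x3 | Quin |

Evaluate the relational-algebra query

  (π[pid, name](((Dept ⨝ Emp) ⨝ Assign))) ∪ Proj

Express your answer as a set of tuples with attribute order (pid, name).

{(fin, Mo), (hr, Fay), (hr, Kim), (k1, Vic), (law, Quin), (p1, Ola), (p3, Kim), (qa, Quin), (x1, Hal), (x3, Quin)}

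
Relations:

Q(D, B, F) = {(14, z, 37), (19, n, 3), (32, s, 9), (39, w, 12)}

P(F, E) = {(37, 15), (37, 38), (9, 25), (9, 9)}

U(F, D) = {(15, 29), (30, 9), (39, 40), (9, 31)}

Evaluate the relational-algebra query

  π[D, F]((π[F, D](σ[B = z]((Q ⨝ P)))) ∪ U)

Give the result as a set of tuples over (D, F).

Q ⋈ P (natural join on F): {(14, z, 37, 15), (14, z, 37, 38), (32, s, 9, 25), (32, s, 9, 9)}
Selection B = z: {(14, z, 37, 15), (14, z, 37, 38)}
Keep only column(s) F, D (1 duplicate(s) eliminated): {(37, 14)}
Taking the union: {(15, 29), (30, 9), (37, 14), (39, 40), (9, 31)}
Keep only column(s) D, F: {(14, 37), (29, 15), (31, 9), (40, 39), (9, 30)}

{(14, 37), (29, 15), (31, 9), (40, 39), (9, 30)}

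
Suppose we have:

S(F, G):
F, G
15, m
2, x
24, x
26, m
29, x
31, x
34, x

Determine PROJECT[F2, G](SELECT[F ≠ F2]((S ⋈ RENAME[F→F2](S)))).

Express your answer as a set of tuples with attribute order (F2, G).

{(15, m), (2, x), (24, x), (26, m), (29, x), (31, x), (34, x)}

ρ[F→F2]: schema becomes (F2, G); tuples unchanged.
Joining S and RENAME[F→F2](S) on G yields {(15, m, 15), (15, m, 26), (2, x, 2), (2, x, 24), (2, x, 29), (2, x, 31), (2, x, 34), (24, x, 2), (24, x, 24), (24, x, 29), (24, x, 31), (24, x, 34), (26, m, 15), (26, m, 26), (29, x, 2), (29, x, 24), (29, x, 29), (29, x, 31), (29, x, 34), (31, x, 2), (31, x, 24), (31, x, 29), (31, x, 31), (31, x, 34), (34, x, 2), (34, x, 24), (34, x, 29), (34, x, 31), (34, x, 34)}.
σ[F ≠ F2]: keep tuples satisfying F ≠ F2 → {(15, m, 26), (2, x, 24), (2, x, 29), (2, x, 31), (2, x, 34), (24, x, 2), (24, x, 29), (24, x, 31), (24, x, 34), (26, m, 15), (29, x, 2), (29, x, 24), (29, x, 31), (29, x, 34), (31, x, 2), (31, x, 24), (31, x, 29), (31, x, 34), (34, x, 2), (34, x, 24), (34, x, 29), (34, x, 31)}
Projecting to F2, G (15 duplicate(s) eliminated): {(15, m), (2, x), (24, x), (26, m), (29, x), (31, x), (34, x)}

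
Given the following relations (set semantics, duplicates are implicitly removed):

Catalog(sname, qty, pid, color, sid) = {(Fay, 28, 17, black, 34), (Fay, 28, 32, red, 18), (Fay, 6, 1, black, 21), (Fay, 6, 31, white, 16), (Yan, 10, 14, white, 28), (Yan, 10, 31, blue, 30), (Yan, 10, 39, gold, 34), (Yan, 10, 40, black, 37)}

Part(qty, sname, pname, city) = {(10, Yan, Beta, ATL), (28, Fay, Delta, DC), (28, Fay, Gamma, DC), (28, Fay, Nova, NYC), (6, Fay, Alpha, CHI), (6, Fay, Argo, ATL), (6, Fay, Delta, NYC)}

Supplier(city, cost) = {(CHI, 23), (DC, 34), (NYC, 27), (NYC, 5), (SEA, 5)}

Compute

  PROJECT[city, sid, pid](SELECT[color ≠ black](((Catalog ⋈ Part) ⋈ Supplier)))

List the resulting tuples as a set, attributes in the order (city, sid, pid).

Joining Catalog and Part on sname, qty yields {(Fay, 28, 17, black, 34, Delta, DC), (Fay, 28, 17, black, 34, Gamma, DC), (Fay, 28, 17, black, 34, Nova, NYC), (Fay, 28, 32, red, 18, Delta, DC), (Fay, 28, 32, red, 18, Gamma, DC), (Fay, 28, 32, red, 18, Nova, NYC), (Fay, 6, 1, black, 21, Alpha, CHI), (Fay, 6, 1, black, 21, Argo, ATL), (Fay, 6, 1, black, 21, Delta, NYC), (Fay, 6, 31, white, 16, Alpha, CHI), (Fay, 6, 31, white, 16, Argo, ATL), (Fay, 6, 31, white, 16, Delta, NYC), (Yan, 10, 14, white, 28, Beta, ATL), (Yan, 10, 31, blue, 30, Beta, ATL), (Yan, 10, 39, gold, 34, Beta, ATL), (Yan, 10, 40, black, 37, Beta, ATL)}.
Joining (Catalog ⋈ Part) and Supplier on city yields {(Fay, 28, 17, black, 34, Delta, DC, 34), (Fay, 28, 17, black, 34, Gamma, DC, 34), (Fay, 28, 17, black, 34, Nova, NYC, 27), (Fay, 28, 17, black, 34, Nova, NYC, 5), (Fay, 28, 32, red, 18, Delta, DC, 34), (Fay, 28, 32, red, 18, Gamma, DC, 34), (Fay, 28, 32, red, 18, Nova, NYC, 27), (Fay, 28, 32, red, 18, Nova, NYC, 5), (Fay, 6, 1, black, 21, Alpha, CHI, 23), (Fay, 6, 1, black, 21, Delta, NYC, 27), (Fay, 6, 1, black, 21, Delta, NYC, 5), (Fay, 6, 31, white, 16, Alpha, CHI, 23), (Fay, 6, 31, white, 16, Delta, NYC, 27), (Fay, 6, 31, white, 16, Delta, NYC, 5)}.
Selection color ≠ black: {(Fay, 28, 32, red, 18, Delta, DC, 34), (Fay, 28, 32, red, 18, Gamma, DC, 34), (Fay, 28, 32, red, 18, Nova, NYC, 27), (Fay, 28, 32, red, 18, Nova, NYC, 5), (Fay, 6, 31, white, 16, Alpha, CHI, 23), (Fay, 6, 31, white, 16, Delta, NYC, 27), (Fay, 6, 31, white, 16, Delta, NYC, 5)}
π[city, sid, pid]: project onto (city, sid, pid) (3 duplicate(s) eliminated) → {(CHI, 16, 31), (DC, 18, 32), (NYC, 16, 31), (NYC, 18, 32)}

{(CHI, 16, 31), (DC, 18, 32), (NYC, 16, 31), (NYC, 18, 32)}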